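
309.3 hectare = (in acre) 764.3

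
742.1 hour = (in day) 30.92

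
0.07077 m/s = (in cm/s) 7.077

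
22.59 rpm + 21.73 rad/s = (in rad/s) 24.1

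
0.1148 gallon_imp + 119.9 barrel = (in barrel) 119.9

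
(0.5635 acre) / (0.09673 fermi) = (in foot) 7.735e+19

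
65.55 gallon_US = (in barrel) 1.561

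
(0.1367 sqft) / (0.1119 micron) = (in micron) 1.135e+11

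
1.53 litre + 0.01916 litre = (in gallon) 0.4092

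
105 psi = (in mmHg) 5430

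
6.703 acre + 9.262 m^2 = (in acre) 6.705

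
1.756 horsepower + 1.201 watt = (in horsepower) 1.758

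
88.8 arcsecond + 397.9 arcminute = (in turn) 0.01849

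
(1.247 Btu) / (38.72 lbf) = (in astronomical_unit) 5.106e-11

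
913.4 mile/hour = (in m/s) 408.3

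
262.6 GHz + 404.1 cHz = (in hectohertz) 2.626e+09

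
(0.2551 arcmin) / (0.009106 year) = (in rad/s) 2.584e-10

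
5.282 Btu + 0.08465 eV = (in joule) 5573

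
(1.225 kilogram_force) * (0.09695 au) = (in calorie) 4.164e+10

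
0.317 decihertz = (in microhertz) 3.17e+04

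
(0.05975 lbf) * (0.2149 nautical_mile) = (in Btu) 0.1003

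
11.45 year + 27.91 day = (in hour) 1.01e+05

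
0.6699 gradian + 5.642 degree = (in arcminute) 374.7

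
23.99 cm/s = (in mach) 0.0007046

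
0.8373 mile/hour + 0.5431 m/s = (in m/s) 0.9174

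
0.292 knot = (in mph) 0.336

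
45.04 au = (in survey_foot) 2.211e+13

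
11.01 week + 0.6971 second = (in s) 6.659e+06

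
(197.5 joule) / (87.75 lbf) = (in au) 3.382e-12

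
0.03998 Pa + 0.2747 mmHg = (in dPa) 366.6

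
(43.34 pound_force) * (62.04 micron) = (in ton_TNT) 2.859e-12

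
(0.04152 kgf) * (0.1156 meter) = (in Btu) 4.461e-05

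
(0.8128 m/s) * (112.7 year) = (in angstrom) 2.889e+19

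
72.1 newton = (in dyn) 7.21e+06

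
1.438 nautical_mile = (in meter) 2663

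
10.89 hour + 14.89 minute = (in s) 4.01e+04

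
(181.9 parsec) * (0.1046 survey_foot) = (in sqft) 1.926e+18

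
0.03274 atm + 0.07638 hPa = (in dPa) 3.325e+04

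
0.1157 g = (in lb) 0.0002551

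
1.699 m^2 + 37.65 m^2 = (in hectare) 0.003935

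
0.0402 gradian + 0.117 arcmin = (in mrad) 0.6655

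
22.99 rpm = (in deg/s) 137.9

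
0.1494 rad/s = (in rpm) 1.427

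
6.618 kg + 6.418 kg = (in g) 1.304e+04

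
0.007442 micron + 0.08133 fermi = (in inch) 2.93e-07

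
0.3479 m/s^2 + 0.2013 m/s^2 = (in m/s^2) 0.5492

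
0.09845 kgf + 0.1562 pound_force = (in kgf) 0.1693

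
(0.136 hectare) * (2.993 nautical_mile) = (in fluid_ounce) 2.549e+11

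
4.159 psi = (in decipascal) 2.868e+05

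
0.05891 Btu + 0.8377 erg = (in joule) 62.15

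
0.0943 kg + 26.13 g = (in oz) 4.248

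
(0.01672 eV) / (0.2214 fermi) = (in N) 1.21e-05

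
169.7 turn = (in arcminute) 3.666e+06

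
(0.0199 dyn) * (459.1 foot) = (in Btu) 2.639e-08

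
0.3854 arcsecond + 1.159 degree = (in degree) 1.159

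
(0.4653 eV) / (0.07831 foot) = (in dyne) 3.123e-13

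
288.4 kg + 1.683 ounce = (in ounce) 1.017e+04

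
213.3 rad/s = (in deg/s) 1.222e+04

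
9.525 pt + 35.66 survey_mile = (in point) 1.627e+08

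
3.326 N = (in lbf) 0.7477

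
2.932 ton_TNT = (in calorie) 2.932e+09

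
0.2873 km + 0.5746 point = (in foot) 942.6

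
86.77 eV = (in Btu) 1.318e-20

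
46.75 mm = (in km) 4.675e-05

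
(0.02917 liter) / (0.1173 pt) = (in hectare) 7.049e-05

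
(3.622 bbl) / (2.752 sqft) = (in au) 1.506e-11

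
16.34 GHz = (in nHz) 1.634e+19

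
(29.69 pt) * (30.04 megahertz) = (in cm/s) 3.146e+07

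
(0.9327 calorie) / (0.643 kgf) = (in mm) 618.9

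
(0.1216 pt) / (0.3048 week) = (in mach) 6.834e-13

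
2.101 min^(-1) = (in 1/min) 2.101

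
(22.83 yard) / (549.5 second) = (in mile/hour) 0.08498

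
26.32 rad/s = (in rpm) 251.3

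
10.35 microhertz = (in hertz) 1.035e-05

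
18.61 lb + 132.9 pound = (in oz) 2424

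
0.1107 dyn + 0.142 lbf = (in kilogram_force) 0.06441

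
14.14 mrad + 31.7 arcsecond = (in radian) 0.01429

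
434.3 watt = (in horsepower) 0.5824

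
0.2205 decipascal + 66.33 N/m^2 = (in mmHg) 0.4977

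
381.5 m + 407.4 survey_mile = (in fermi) 6.56e+20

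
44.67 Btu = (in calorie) 1.126e+04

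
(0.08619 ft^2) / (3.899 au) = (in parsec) 4.449e-31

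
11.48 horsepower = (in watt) 8561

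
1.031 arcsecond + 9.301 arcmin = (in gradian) 0.1726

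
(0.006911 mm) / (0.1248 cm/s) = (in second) 0.005538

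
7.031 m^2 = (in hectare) 0.0007031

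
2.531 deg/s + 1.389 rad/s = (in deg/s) 82.11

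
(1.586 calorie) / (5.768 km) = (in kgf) 0.0001173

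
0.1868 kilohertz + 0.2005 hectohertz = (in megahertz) 0.0002068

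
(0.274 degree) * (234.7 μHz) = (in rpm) 1.072e-05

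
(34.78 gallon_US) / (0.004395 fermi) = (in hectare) 2.996e+12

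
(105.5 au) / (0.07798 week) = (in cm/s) 3.346e+10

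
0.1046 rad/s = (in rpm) 0.9989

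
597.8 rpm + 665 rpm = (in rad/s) 132.2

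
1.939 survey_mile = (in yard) 3413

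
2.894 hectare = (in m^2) 2.894e+04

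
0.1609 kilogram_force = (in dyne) 1.578e+05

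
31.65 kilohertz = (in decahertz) 3165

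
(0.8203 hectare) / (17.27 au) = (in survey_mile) 1.973e-12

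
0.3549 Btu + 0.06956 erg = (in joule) 374.4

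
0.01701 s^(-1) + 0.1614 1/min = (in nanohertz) 1.97e+07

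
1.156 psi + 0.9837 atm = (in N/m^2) 1.076e+05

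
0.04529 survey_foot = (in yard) 0.0151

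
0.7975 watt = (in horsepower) 0.001069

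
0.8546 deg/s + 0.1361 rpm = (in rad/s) 0.02917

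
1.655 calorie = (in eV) 4.322e+19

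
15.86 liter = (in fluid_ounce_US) 536.3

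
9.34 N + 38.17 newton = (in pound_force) 10.68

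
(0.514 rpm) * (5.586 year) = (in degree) 5.433e+08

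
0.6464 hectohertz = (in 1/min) 3878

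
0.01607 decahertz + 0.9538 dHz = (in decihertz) 2.561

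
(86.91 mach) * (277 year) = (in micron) 2.585e+20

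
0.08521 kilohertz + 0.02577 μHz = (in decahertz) 8.521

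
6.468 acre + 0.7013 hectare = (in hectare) 3.319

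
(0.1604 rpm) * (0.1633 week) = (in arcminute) 5.703e+06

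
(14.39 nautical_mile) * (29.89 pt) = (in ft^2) 3025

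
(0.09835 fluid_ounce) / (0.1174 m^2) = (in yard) 2.709e-05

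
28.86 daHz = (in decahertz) 28.86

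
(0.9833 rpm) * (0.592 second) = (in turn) 0.009702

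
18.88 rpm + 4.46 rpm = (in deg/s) 140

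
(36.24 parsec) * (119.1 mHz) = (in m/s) 1.332e+17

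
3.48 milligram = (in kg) 3.48e-06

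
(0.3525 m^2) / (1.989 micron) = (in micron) 1.772e+11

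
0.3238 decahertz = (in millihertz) 3238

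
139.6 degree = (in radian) 2.436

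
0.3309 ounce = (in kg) 0.009381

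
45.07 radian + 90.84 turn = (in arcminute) 2.117e+06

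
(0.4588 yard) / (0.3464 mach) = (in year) 1.128e-10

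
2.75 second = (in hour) 0.0007639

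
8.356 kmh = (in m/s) 2.321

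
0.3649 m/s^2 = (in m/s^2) 0.3649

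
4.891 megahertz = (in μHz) 4.891e+12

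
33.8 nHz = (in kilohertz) 3.38e-11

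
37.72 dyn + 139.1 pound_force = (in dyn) 6.187e+07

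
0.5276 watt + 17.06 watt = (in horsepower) 0.02359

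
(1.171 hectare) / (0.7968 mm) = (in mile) 9132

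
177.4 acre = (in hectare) 71.79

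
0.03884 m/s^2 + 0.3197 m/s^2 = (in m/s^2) 0.3585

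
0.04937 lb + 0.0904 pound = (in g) 63.4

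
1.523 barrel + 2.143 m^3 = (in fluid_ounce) 8.065e+04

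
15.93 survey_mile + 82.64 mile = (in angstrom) 1.586e+15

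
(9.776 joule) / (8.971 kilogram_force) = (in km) 0.0001111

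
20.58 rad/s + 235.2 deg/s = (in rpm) 235.7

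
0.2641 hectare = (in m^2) 2641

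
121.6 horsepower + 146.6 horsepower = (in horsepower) 268.2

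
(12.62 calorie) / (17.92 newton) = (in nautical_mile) 0.001591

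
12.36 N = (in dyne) 1.236e+06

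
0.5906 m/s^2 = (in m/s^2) 0.5906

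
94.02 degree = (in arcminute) 5641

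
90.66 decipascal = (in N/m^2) 9.066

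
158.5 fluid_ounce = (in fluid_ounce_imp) 165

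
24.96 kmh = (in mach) 0.02036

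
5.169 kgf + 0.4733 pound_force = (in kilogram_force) 5.384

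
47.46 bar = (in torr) 3.56e+04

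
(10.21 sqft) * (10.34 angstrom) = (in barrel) 6.169e-09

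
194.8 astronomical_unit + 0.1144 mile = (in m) 2.914e+13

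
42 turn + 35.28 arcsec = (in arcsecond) 5.443e+07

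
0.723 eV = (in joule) 1.158e-19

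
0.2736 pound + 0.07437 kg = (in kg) 0.1985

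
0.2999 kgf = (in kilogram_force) 0.2999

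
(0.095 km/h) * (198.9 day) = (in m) 4.535e+05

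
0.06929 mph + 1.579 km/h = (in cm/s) 46.96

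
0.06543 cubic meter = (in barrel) 0.4115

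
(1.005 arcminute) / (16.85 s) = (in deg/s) 0.0009941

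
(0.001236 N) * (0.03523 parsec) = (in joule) 1.344e+12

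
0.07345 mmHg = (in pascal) 9.793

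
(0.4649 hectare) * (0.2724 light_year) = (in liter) 1.198e+22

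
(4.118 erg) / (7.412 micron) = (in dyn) 5556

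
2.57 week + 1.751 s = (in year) 0.04929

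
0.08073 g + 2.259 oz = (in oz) 2.262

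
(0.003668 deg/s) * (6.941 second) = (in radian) 0.0004444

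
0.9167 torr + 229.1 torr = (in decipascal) 3.067e+05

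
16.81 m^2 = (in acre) 0.004154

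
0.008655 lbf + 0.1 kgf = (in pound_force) 0.2291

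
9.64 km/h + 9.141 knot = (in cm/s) 738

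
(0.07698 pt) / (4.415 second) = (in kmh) 2.214e-05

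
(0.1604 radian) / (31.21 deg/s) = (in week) 4.869e-07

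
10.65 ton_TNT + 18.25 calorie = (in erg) 4.456e+17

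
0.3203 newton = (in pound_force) 0.07201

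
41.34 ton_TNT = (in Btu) 1.639e+08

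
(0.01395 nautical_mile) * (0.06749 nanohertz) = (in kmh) 6.277e-09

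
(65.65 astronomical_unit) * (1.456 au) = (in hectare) 2.139e+20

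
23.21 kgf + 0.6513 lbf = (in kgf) 23.51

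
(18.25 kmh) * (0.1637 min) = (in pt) 1.411e+05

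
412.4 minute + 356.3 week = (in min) 3.592e+06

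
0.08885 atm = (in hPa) 90.03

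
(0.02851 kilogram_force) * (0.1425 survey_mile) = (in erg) 6.412e+08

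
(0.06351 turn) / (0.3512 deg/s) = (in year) 2.064e-06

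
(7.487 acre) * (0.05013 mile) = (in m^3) 2.444e+06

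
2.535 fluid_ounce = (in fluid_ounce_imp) 2.639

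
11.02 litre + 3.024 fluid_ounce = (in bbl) 0.06988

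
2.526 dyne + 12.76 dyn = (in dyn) 15.29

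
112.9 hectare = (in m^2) 1.129e+06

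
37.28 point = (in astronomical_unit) 8.791e-14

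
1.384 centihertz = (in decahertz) 0.001384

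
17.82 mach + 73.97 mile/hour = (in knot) 1.186e+04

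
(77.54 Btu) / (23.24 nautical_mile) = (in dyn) 1.901e+05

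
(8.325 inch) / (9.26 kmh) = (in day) 9.515e-07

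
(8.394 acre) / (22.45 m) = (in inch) 5.957e+04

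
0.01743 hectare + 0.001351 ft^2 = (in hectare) 0.01743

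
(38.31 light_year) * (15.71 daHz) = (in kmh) 2.05e+20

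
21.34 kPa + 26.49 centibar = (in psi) 6.937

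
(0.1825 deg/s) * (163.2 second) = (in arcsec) 1.072e+05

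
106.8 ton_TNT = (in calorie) 1.068e+11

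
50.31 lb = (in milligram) 2.282e+07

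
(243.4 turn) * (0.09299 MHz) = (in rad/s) 1.422e+08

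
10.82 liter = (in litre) 10.82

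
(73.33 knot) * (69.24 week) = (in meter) 1.58e+09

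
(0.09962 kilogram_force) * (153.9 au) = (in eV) 1.404e+32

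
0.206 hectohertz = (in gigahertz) 2.06e-08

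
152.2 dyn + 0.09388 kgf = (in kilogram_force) 0.09404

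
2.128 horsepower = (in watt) 1587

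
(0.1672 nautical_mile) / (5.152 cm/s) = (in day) 0.06956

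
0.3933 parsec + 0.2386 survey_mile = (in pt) 3.44e+19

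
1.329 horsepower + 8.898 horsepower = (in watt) 7626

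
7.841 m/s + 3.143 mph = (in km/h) 33.29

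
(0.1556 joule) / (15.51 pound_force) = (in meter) 0.002255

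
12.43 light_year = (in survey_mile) 7.307e+13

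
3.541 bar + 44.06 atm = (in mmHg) 3.614e+04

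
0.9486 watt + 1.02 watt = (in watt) 1.969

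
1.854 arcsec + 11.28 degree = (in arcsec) 4.061e+04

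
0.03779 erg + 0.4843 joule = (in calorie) 0.1158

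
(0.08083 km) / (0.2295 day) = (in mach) 1.197e-05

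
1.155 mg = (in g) 0.001155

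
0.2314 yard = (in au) 1.414e-12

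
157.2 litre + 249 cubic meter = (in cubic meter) 249.2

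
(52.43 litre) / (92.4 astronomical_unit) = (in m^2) 3.793e-15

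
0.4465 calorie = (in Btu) 0.001771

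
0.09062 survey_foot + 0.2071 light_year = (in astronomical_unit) 1.31e+04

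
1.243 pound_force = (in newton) 5.529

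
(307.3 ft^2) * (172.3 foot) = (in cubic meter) 1499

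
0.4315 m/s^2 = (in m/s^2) 0.4315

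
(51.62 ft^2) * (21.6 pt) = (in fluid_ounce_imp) 1286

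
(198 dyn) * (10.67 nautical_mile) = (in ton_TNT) 9.351e-09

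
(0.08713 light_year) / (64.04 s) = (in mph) 2.879e+13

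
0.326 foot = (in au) 6.642e-13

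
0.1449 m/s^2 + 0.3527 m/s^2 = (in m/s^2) 0.4976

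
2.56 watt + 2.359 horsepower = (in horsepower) 2.362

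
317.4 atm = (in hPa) 3.216e+05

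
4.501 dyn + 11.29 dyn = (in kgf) 1.61e-05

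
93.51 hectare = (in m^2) 9.351e+05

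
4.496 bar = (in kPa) 449.6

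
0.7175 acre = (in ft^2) 3.125e+04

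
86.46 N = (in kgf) 8.816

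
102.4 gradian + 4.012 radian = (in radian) 5.62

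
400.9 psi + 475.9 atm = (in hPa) 5.098e+05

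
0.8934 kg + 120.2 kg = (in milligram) 1.211e+08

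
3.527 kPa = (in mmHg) 26.45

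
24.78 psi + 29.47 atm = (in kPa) 3157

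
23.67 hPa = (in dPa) 2.367e+04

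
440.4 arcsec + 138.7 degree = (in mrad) 2423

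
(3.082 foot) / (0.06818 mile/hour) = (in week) 5.096e-05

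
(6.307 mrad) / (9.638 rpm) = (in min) 0.0001041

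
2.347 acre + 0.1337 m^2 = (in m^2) 9498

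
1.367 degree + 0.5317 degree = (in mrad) 33.14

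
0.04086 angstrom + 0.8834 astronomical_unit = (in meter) 1.322e+11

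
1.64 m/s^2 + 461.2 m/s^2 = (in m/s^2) 462.8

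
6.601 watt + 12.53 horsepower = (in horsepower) 12.54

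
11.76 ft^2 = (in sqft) 11.76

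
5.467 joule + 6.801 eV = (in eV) 3.412e+19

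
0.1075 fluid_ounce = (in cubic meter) 3.179e-06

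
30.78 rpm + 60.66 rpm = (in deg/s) 548.6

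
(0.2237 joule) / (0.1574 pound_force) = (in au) 2.136e-12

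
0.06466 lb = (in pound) 0.06466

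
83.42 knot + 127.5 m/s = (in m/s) 170.4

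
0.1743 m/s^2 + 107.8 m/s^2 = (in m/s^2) 108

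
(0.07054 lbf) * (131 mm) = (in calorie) 0.009824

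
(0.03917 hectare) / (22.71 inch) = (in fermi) 6.791e+17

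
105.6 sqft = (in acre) 0.002424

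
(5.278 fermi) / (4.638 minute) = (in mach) 5.57e-20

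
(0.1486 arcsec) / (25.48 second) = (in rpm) 2.7e-07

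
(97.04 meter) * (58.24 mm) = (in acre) 0.001397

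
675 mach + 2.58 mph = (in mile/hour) 5.141e+05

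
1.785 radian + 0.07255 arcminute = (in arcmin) 6136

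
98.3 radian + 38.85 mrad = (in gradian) 6260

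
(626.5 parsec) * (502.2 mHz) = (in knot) 1.887e+19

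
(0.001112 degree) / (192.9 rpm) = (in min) 1.601e-08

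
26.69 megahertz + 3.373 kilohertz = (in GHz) 0.02669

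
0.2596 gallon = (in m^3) 0.0009827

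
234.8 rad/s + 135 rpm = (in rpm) 2377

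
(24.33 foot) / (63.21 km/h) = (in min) 0.007039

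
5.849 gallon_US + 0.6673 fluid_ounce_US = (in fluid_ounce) 749.3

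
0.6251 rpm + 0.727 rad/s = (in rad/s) 0.7925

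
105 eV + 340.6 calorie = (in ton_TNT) 3.406e-07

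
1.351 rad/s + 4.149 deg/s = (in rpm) 13.59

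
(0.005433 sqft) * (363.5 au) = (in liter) 2.745e+13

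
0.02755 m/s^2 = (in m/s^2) 0.02755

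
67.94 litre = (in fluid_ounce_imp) 2391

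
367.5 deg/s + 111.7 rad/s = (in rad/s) 118.1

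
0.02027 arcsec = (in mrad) 9.827e-05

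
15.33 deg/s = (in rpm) 2.555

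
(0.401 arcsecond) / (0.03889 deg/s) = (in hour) 7.956e-07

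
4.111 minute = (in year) 7.822e-06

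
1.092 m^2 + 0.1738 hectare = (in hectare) 0.1739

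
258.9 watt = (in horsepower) 0.3472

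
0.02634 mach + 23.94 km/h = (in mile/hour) 34.94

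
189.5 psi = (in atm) 12.89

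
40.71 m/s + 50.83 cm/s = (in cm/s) 4122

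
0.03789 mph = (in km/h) 0.06098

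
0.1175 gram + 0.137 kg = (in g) 137.1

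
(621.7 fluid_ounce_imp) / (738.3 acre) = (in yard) 6.466e-09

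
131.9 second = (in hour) 0.03664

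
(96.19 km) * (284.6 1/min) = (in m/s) 4.563e+05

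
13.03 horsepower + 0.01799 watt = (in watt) 9716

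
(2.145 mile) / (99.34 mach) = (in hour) 2.835e-05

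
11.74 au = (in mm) 1.756e+15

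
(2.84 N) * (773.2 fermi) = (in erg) 2.196e-05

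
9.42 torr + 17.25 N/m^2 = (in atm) 0.01256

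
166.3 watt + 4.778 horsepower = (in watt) 3729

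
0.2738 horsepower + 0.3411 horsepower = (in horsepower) 0.6149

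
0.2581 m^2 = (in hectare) 2.581e-05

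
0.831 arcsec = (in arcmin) 0.01385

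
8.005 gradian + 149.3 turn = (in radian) 938.2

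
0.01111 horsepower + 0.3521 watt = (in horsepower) 0.01158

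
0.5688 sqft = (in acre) 1.306e-05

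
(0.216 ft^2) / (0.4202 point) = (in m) 135.4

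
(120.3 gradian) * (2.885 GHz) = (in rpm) 5.206e+10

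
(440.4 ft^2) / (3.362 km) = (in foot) 0.03993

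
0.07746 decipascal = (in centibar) 7.746e-06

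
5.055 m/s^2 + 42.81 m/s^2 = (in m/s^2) 47.87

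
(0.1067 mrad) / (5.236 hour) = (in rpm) 5.405e-08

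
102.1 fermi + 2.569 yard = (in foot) 7.707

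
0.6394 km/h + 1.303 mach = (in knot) 862.8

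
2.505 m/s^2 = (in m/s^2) 2.505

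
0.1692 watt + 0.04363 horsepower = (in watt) 32.7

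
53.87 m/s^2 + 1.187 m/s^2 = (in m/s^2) 55.06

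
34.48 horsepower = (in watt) 2.571e+04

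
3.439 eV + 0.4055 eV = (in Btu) 5.838e-22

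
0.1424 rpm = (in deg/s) 0.8544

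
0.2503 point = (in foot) 0.0002897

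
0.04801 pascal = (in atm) 4.738e-07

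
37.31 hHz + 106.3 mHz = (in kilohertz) 3.731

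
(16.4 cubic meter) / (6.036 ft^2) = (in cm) 2925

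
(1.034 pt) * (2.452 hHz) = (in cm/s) 8.944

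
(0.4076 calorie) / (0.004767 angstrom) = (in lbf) 8.043e+11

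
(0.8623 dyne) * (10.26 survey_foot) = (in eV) 1.683e+14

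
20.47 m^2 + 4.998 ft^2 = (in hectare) 0.002093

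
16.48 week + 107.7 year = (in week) 5632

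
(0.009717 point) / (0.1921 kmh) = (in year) 2.037e-12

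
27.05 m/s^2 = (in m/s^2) 27.05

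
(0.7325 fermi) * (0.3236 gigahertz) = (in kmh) 8.533e-07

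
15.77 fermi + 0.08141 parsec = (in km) 2.512e+12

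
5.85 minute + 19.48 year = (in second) 6.143e+08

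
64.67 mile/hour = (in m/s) 28.91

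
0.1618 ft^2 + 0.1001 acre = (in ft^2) 4361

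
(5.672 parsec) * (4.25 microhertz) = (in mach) 2.185e+09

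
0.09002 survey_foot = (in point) 77.78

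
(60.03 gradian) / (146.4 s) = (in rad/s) 0.006441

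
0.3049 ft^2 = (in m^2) 0.02833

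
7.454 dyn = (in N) 7.454e-05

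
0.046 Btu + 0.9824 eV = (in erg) 4.853e+08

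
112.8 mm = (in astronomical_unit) 7.54e-13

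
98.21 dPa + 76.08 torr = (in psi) 1.473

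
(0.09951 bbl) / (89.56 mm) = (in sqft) 1.901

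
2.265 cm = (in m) 0.02265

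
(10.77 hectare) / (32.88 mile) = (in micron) 2.035e+06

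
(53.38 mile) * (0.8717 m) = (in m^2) 7.488e+04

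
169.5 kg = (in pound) 373.7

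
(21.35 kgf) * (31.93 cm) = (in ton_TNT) 1.598e-08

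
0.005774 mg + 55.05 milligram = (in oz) 0.001942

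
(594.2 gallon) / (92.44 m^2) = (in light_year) 2.572e-18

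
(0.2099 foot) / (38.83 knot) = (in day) 3.707e-08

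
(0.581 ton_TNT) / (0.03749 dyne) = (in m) 6.484e+15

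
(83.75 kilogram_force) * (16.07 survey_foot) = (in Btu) 3.813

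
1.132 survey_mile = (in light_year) 1.926e-13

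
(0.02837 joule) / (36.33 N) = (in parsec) 2.531e-20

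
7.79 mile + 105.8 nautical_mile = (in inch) 8.208e+06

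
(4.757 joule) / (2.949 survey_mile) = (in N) 0.001002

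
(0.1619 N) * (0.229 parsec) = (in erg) 1.144e+22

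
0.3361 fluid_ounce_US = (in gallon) 0.002626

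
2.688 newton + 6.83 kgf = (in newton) 69.67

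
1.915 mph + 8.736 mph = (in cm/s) 476.1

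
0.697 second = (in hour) 0.0001936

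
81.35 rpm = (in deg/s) 488.1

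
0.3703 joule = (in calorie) 0.0885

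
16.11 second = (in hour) 0.004475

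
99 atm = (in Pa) 1.003e+07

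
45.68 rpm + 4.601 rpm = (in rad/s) 5.265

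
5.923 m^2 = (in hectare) 0.0005923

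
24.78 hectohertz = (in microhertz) 2.478e+09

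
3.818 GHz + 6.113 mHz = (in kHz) 3.818e+06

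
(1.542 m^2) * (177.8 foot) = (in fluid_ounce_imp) 2.941e+06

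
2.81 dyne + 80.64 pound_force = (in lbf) 80.64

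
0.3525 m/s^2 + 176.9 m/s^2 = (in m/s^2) 177.3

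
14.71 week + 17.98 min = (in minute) 1.483e+05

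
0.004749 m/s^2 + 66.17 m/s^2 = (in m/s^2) 66.17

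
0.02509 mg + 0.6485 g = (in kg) 0.0006485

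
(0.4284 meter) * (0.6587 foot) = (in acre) 2.125e-05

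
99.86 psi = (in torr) 5164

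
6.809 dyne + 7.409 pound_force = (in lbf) 7.409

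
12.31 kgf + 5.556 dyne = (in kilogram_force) 12.31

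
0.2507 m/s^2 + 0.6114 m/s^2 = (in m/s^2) 0.8621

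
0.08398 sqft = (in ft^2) 0.08398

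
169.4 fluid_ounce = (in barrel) 0.03151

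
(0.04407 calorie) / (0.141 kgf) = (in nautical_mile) 7.2e-05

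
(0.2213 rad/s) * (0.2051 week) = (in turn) 4369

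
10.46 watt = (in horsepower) 0.01403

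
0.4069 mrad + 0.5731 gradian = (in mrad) 9.409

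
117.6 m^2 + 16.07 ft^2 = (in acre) 0.02943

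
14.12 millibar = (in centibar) 1.412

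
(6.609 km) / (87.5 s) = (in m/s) 75.53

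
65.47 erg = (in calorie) 1.565e-06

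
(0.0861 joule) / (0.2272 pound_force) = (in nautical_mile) 4.6e-05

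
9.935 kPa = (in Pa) 9935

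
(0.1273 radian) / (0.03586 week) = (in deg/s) 0.0003363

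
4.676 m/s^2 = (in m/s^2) 4.676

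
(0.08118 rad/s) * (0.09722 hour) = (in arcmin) 9.767e+04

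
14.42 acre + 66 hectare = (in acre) 177.5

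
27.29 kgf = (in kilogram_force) 27.29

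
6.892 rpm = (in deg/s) 41.35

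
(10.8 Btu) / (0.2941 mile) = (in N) 24.07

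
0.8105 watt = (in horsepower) 0.001087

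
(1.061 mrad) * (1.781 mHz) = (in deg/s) 0.0001083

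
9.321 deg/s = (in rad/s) 0.1627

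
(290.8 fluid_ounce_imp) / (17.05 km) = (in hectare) 4.846e-11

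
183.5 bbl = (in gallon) 7707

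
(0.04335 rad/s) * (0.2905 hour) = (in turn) 7.215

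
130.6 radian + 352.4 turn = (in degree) 1.343e+05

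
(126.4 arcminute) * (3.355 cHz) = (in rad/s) 0.001234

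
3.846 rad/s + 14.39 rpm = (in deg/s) 306.7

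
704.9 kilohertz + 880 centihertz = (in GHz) 0.0007049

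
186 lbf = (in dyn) 8.274e+07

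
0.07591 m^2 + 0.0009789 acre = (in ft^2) 43.46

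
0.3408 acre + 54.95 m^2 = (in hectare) 0.1434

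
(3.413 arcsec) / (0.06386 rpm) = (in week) 4.091e-09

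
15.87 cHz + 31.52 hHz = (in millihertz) 3.152e+06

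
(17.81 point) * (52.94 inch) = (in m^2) 0.008449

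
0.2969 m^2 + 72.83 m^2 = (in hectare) 0.007313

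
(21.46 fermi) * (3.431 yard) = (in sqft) 7.247e-13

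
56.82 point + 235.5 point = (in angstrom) 1.031e+09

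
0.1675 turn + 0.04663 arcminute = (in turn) 0.1675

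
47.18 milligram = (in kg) 4.718e-05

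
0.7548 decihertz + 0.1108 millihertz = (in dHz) 0.7559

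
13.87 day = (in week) 1.981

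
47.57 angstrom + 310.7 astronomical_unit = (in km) 4.648e+10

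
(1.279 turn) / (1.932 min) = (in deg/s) 3.972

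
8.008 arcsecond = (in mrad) 0.03882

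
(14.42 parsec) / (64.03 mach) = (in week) 3.374e+07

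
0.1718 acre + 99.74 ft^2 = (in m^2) 704.5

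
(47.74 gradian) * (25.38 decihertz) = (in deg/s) 109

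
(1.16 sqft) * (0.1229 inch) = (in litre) 0.3364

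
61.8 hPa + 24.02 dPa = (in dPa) 6.182e+04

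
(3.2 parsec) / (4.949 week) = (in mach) 9.688e+07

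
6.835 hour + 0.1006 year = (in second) 3.197e+06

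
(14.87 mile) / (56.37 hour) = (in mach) 0.0003463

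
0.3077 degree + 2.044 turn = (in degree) 736.1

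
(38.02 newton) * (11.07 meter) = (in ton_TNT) 1.006e-07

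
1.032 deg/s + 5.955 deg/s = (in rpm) 1.165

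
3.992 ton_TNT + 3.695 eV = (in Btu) 1.583e+07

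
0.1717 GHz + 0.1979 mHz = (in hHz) 1.717e+06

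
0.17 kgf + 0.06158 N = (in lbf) 0.3886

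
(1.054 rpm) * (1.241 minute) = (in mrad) 8218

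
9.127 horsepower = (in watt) 6806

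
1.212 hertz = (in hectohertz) 0.01212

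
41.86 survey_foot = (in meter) 12.76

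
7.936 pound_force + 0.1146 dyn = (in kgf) 3.6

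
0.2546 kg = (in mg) 2.546e+05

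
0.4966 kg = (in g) 496.6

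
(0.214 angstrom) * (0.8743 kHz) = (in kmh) 6.736e-08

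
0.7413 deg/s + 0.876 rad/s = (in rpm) 8.489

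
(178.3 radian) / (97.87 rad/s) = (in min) 0.03036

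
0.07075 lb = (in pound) 0.07075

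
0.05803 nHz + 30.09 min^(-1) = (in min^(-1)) 30.09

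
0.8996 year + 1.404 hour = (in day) 328.4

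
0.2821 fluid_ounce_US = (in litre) 0.008343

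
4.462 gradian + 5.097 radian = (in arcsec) 1.066e+06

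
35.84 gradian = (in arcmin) 1935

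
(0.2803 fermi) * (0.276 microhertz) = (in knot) 1.504e-22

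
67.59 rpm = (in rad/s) 7.078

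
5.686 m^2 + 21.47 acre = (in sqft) 9.353e+05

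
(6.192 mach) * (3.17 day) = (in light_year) 6.104e-08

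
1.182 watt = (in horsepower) 0.001585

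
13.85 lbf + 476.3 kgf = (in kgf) 482.6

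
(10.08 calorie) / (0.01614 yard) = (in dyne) 2.858e+08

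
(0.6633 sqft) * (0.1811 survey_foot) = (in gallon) 0.8986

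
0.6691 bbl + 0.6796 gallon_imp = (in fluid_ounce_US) 3702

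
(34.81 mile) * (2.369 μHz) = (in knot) 0.258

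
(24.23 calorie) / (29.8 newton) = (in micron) 3.402e+06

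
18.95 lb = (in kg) 8.596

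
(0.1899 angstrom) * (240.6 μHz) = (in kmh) 1.645e-14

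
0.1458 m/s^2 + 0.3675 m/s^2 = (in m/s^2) 0.5133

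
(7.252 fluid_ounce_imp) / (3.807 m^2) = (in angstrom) 5.412e+05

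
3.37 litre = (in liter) 3.37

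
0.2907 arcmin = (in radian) 8.456e-05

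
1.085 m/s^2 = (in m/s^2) 1.085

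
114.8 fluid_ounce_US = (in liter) 3.395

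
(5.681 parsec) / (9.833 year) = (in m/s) 5.653e+08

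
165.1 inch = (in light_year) 4.433e-16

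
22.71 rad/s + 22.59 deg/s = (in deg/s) 1324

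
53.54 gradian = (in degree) 48.19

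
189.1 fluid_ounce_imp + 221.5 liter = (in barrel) 1.427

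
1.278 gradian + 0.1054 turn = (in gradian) 43.44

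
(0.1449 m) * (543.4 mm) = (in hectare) 7.874e-06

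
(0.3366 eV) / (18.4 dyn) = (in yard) 3.205e-16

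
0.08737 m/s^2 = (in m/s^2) 0.08737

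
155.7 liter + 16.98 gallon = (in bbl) 1.384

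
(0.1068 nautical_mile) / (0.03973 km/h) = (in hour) 4.978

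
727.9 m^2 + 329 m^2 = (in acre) 0.2612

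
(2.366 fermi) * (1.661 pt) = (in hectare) 1.386e-22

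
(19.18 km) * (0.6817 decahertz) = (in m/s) 1.308e+05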